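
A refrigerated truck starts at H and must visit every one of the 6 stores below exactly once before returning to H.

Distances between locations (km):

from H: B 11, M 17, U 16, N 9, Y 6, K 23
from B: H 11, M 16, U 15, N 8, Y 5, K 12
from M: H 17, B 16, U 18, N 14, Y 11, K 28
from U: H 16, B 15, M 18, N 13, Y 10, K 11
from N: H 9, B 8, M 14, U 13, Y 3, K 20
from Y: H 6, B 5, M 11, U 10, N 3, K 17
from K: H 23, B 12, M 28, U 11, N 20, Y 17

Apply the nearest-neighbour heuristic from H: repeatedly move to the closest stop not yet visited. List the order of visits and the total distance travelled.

H → [Y:6 / N:9 / B:11 / U:16 / M:17 / K:23] → Y (6)
Y → [N:3 / B:5 / U:10 / M:11 / K:17] → N (3)
N → [B:8 / U:13 / M:14 / K:20] → B (8)
B → [K:12 / U:15 / M:16] → K (12)
K → [U:11 / M:28] → U (11)
U → [M:18] → M (18)
Return M→H: 17.
Total = 6 + 3 + 8 + 12 + 11 + 18 + 17 = 75.

Nearest-neighbour total = 75 km; route H → Y → N → B → K → U → M → H.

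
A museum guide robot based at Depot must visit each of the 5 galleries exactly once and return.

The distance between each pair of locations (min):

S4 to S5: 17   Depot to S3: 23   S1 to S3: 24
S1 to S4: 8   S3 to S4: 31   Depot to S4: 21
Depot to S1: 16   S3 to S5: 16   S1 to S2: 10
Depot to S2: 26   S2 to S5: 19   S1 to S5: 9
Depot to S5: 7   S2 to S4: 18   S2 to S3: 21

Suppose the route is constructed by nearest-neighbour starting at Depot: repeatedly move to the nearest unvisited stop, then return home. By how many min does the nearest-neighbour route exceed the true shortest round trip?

The nearest-neighbour route is 3 min longer than optimal.

Depot: S5=7, S1=16, S4=21, S3=23, S2=26 ⇒ S5
S5: S1=9, S3=16, S4=17, S2=19 ⇒ S1
S1: S4=8, S2=10, S3=24 ⇒ S4
S4: S2=18, S3=31 ⇒ S2
S2: S3=21 ⇒ S3
NN route Depot → S5 → S1 → S4 → S2 → S3 → Depot costs 86.
Optimal: Depot → S4 → S1 → S2 → S3 → S5 → Depot costs 83 (by enumerating all 60 distinct tours).
Excess = 86 − 83 = 3.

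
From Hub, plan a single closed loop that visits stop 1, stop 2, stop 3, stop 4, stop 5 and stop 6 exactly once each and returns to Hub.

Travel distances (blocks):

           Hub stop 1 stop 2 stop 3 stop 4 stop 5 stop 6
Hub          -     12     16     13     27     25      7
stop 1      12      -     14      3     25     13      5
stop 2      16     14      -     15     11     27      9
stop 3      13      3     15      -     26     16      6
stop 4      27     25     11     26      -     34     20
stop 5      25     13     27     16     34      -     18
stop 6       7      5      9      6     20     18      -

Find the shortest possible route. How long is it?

Shortest round trip = 90 blocks.

With 6 stops there are 6!/2 = 360 distinct round trips (a route and its reverse cost the same).
Hub-stop 1-stop 2-stop 3-stop 4-stop 5-stop 6-Hub: 12+14+15+26+34+18+7 = 126
Hub-stop 1-stop 2-stop 3-stop 4-stop 6-stop 5-Hub: 12+14+15+26+20+18+25 = 130
Hub-stop 1-stop 2-stop 3-stop 5-stop 4-stop 6-Hub: 12+14+15+16+34+20+7 = 118
Hub-stop 1-stop 2-stop 3-stop 5-stop 6-stop 4-Hub: 12+14+15+16+18+20+27 = 122
Hub-stop 1-stop 2-stop 3-stop 6-stop 4-stop 5-Hub: 12+14+15+6+20+34+25 = 126
Hub-stop 1-stop 2-stop 3-stop 6-stop 5-stop 4-Hub: 12+14+15+6+18+34+27 = 126
Hub-stop 1-stop 2-stop 4-stop 3-stop 5-stop 6-Hub: 12+14+11+26+16+18+7 = 104
Hub-stop 1-stop 2-stop 4-stop 3-stop 6-stop 5-Hub: 12+14+11+26+6+18+25 = 112
… (352 more)
Hub-stop 2-stop 4-stop 5-stop 1-stop 3-stop 6-Hub: 16+11+34+13+3+6+7 = 90  ← best
The minimum is 90.
One optimal route: Hub → stop 2 → stop 4 → stop 5 → stop 1 → stop 3 → stop 6 → Hub (or its reverse).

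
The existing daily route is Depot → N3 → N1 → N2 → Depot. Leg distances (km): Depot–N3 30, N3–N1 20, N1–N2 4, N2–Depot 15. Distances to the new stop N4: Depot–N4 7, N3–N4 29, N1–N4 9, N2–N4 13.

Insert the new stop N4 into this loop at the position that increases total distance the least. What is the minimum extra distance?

Adding 5 km by placing N4 on the N2–Depot leg.

Insertion cost between consecutive stops i–j is d(i,N4) + d(N4,j) − d(i,j):
  between Depot and N3: 7 + 29 − 30 = 6
  between N3 and N1: 29 + 9 − 20 = 18
  between N1 and N2: 9 + 13 − 4 = 18
  between N2 and Depot: 13 + 7 − 15 = 5
Cheapest insertion is between N2 and Depot, adding 5.
New total = 69 + 5 = 74.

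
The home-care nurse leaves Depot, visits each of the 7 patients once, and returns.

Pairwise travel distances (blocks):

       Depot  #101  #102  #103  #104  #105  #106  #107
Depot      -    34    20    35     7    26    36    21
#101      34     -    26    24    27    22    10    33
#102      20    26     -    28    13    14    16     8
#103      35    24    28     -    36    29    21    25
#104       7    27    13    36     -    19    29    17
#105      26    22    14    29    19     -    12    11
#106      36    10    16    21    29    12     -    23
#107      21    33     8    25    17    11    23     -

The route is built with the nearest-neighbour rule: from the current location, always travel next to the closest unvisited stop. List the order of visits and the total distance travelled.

At Depot the remaining stops are #104 7, #102 20, #107 21, #105 26, #101 34, #103 35, #106 36; go to #104.
At #104 the remaining stops are #102 13, #107 17, #105 19, #101 27, #106 29, #103 36; go to #102.
At #102 the remaining stops are #107 8, #105 14, #106 16, #101 26, #103 28; go to #107.
At #107 the remaining stops are #105 11, #106 23, #103 25, #101 33; go to #105.
At #105 the remaining stops are #106 12, #101 22, #103 29; go to #106.
At #106 the remaining stops are #101 10, #103 21; go to #101.
At #101 the remaining stops are #103 24; go to #103.
Return #103→Depot: 35.
Total = 7 + 13 + 8 + 11 + 12 + 10 + 24 + 35 = 120.

Total distance 120 blocks via the nearest-neighbour route Depot → #104 → #102 → #107 → #105 → #106 → #101 → #103 → Depot.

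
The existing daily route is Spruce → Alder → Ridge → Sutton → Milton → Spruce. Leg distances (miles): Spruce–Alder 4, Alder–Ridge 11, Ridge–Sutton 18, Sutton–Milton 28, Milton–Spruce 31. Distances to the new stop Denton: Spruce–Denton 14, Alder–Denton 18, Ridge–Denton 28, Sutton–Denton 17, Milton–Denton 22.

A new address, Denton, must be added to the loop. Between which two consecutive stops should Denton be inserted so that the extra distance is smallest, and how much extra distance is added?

Insertion cost between consecutive stops i–j is d(i,Denton) + d(Denton,j) − d(i,j):
  between Spruce and Alder: 14 + 18 − 4 = 28
  between Alder and Ridge: 18 + 28 − 11 = 35
  between Ridge and Sutton: 28 + 17 − 18 = 27
  between Sutton and Milton: 17 + 22 − 28 = 11
  between Milton and Spruce: 22 + 14 − 31 = 5
Cheapest insertion is between Milton and Spruce, adding 5.
New total = 92 + 5 = 97.

Minimum extra distance: 5 miles, inserting Denton between Milton and Spruce.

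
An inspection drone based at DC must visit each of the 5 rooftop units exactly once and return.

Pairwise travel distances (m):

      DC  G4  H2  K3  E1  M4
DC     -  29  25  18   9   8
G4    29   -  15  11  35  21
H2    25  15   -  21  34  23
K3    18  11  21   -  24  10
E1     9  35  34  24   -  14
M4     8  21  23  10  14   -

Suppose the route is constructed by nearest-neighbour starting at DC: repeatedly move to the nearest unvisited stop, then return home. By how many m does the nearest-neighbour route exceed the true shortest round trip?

The nearest-neighbour route is 3 m longer than optimal.

From DC: M4=8, E1=9, K3=18, H2=25, G4=29 → choose M4 (8).
From M4: K3=10, E1=14, G4=21, H2=23 → choose K3 (10).
From K3: G4=11, H2=21, E1=24 → choose G4 (11).
From G4: H2=15, E1=35 → choose H2 (15).
From H2: E1=34 → choose E1 (34).
NN route DC → M4 → K3 → G4 → H2 → E1 → DC costs 87.
Optimal: DC → H2 → G4 → K3 → M4 → E1 → DC costs 84 (by enumerating all 60 distinct tours).
Excess = 87 − 84 = 3.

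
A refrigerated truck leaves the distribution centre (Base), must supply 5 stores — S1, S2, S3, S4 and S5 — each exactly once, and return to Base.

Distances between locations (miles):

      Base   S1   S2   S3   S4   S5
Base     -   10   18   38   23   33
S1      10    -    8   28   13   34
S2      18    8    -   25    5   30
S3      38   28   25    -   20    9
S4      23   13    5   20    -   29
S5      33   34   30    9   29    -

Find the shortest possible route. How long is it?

There are 60 distinct closed tours to check (reversals are equivalent).
Base → S1 → S2 → S3 → S4 → S5 → Base: 10+8+25+20+29+33 = 125
Base → S1 → S2 → S3 → S5 → S4 → Base: 10+8+25+9+29+23 = 104
Base → S1 → S2 → S4 → S3 → S5 → Base: 10+8+5+20+9+33 = 85
Base → S1 → S2 → S4 → S5 → S3 → Base: 10+8+5+29+9+38 = 99
Base → S1 → S2 → S5 → S3 → S4 → Base: 10+8+30+9+20+23 = 100
Base → S1 → S2 → S5 → S4 → S3 → Base: 10+8+30+29+20+38 = 135
Base → S1 → S3 → S2 → S4 → S5 → Base: 10+28+25+5+29+33 = 130
Base → S1 → S3 → S2 → S5 → S4 → Base: 10+28+25+30+29+23 = 145
Base → S1 → S3 → S4 → S2 → S5 → Base: 10+28+20+5+30+33 = 126
Base → S1 → S3 → S4 → S5 → S2 → Base: 10+28+20+29+30+18 = 135
Base → S1 → S3 → S5 → S2 → S4 → Base: 10+28+9+30+5+23 = 105
Base → S1 → S3 → S5 → S4 → S2 → Base: 10+28+9+29+5+18 = 99
Base → S1 → S4 → S2 → S3 → S5 → Base: 10+13+5+25+9+33 = 95
Base → S1 → S4 → S2 → S5 → S3 → Base: 10+13+5+30+9+38 = 105
… (46 more)
The minimum is 85.
One optimal route: Base → S1 → S2 → S4 → S3 → S5 → Base (or its reverse).

85 miles — the shortest possible round trip.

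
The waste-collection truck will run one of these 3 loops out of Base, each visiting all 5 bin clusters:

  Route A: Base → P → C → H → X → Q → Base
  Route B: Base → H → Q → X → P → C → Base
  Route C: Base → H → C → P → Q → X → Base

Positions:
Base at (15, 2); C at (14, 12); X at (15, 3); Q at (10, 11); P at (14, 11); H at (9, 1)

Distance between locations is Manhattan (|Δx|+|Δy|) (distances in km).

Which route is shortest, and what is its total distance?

Route A: 10 + 1 + 16 + 8 + 13 + 14 = 62
Route B: 7 + 11 + 13 + 9 + 1 + 11 = 52
Route C: 7 + 16 + 1 + 4 + 13 + 1 = 42

Shortest is Route C, total 42 km.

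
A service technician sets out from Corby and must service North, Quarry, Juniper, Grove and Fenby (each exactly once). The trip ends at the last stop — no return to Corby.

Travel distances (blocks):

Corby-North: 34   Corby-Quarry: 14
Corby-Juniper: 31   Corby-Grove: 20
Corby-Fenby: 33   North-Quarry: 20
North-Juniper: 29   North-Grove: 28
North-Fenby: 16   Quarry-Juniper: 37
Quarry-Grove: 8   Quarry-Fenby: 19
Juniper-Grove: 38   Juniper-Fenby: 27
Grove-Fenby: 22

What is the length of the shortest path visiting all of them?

89 blocks — the minimum one-way total.

There are 5! = 120 possible orderings.
Corby → North → Quarry → Juniper → Grove → Fenby: 34+20+37+38+22 = 151
Corby → North → Quarry → Juniper → Fenby → Grove: 34+20+37+27+22 = 140
Corby → North → Quarry → Grove → Juniper → Fenby: 34+20+8+38+27 = 127
Corby → North → Quarry → Grove → Fenby → Juniper: 34+20+8+22+27 = 111
Corby → North → Quarry → Fenby → Juniper → Grove: 34+20+19+27+38 = 138
Corby → North → Quarry → Fenby → Grove → Juniper: 34+20+19+22+38 = 133
Corby → North → Juniper → Quarry → Grove → Fenby: 34+29+37+8+22 = 130
Corby → North → Juniper → Quarry → Fenby → Grove: 34+29+37+19+22 = 141
Corby → North → Juniper → Grove → Quarry → Fenby: 34+29+38+8+19 = 128
Corby → North → Juniper → Grove → Fenby → Quarry: 34+29+38+22+19 = 142
Corby → North → Juniper → Fenby → Quarry → Grove: 34+29+27+19+8 = 117
Corby → North → Juniper → Fenby → Grove → Quarry: 34+29+27+22+8 = 120
Corby → North → Grove → Quarry → Juniper → Fenby: 34+28+8+37+27 = 134
Corby → North → Grove → Quarry → Fenby → Juniper: 34+28+8+19+27 = 116
… (106 more)
Corby → Quarry → Grove → Fenby → North → Juniper: 14+8+22+16+29 = 89  ← best
The minimum is 89.
One shortest path: Corby → Quarry → Grove → Fenby → North → Juniper.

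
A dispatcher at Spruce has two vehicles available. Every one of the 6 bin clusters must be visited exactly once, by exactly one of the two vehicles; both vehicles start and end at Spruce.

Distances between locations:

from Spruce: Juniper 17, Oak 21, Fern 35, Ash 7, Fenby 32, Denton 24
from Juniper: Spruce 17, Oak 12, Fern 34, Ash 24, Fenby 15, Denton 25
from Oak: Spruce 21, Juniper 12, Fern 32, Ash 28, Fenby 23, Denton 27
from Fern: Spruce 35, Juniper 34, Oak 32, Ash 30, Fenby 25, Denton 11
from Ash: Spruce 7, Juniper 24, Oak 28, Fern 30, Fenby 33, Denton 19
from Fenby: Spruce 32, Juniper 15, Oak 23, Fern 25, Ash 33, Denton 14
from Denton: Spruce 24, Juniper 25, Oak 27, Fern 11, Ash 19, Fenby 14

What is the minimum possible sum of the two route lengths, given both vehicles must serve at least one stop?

Try each way of splitting the stops between the two vehicles (each non-empty) and, for each split, find the best tour for each vehicle:
  {Juniper} + {Oak, Fern, Ash, Fenby, Denton}: 34 + 106 = 140
  {Oak} + {Juniper, Fern, Ash, Fenby, Denton}: 42 + 94 = 136
  {Juniper, Oak} + {Fern, Ash, Fenby, Denton}: 50 + 94 = 144
  {Fern} + {Juniper, Oak, Ash, Fenby, Denton}: 70 + 88 = 158
  {Juniper, Fern} + {Oak, Ash, Fenby, Denton}: 86 + 84 = 170
  {Oak, Fern} + {Juniper, Ash, Fenby, Denton}: 88 + 72 = 160
  … (31 splits in total)
  {Ash} + {Juniper, Oak, Fern, Fenby, Denton}: 14 + 108 = 122  ← best
Best: vehicle 1 Spruce → Ash → Spruce = 14; vehicle 2 Spruce → Oak → Juniper → Fenby → Fern → Denton → Spruce = 108; combined 122.

Minimum combined distance: 122.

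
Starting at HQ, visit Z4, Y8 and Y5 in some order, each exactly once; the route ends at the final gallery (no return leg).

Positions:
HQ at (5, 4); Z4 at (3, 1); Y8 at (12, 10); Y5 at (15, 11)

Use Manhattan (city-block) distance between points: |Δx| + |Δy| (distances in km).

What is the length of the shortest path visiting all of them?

27 km — the minimum one-way total.

There are 3! = 6 possible orderings.
HQ→Z4→Y8→Y5: 5+18+4 = 27
HQ→Z4→Y5→Y8: 5+22+4 = 31
HQ→Y8→Z4→Y5: 13+18+22 = 53
HQ→Y8→Y5→Z4: 13+4+22 = 39
HQ→Y5→Z4→Y8: 17+22+18 = 57
HQ→Y5→Y8→Z4: 17+4+18 = 39
The minimum is 27.
One shortest path: HQ → Z4 → Y8 → Y5.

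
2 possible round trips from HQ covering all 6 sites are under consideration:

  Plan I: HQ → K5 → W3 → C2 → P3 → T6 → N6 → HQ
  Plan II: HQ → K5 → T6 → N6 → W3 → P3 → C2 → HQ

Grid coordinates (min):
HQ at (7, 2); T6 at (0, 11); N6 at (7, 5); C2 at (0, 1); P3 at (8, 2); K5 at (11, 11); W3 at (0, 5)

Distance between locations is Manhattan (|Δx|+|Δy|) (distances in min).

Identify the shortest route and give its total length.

Plan I: 13 + 17 + 4 + 9 + 17 + 13 + 3 = 76
Plan II: 13 + 11 + 13 + 7 + 11 + 9 + 8 = 72

72 min — Plan II is the shortest.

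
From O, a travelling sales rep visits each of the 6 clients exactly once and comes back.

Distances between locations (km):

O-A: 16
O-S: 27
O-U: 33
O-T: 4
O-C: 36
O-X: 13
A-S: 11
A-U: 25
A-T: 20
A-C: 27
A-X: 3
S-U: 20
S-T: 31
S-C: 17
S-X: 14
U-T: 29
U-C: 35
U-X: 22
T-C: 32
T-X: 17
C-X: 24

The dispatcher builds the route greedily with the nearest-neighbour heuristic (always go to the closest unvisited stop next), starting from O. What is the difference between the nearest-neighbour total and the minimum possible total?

The nearest-neighbour route is 8 km longer than optimal.

From O: T=4, X=13, A=16, S=27, U=33, C=36 → choose T (4).
From T: X=17, A=20, U=29, S=31, C=32 → choose X (17).
From X: A=3, S=14, U=22, C=24 → choose A (3).
From A: S=11, U=25, C=27 → choose S (11).
From S: C=17, U=20 → choose C (17).
From C: U=35 → choose U (35).
NN route O → T → X → A → S → C → U → O costs 120.
Optimal: O → T → U → C → S → A → X → O costs 112 (by enumerating all 360 distinct tours).
Excess = 120 − 112 = 8.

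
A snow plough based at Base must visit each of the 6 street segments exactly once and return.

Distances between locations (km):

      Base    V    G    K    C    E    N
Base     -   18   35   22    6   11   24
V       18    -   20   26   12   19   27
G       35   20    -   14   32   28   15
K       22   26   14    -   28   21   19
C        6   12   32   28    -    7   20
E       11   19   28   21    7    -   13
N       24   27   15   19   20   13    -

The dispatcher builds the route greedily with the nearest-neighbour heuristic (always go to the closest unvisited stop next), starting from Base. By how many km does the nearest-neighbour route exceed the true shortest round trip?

4 km longer than the optimal tour.

From Base: C=6, E=11, V=18, K=22, N=24, G=35 → choose C (6).
From C: E=7, V=12, N=20, K=28, G=32 → choose E (7).
From E: N=13, V=19, K=21, G=28 → choose N (13).
From N: G=15, K=19, V=27 → choose G (15).
From G: K=14, V=20 → choose K (14).
From K: V=26 → choose V (26).
NN route Base → C → E → N → G → K → V → Base costs 99.
Optimal: Base → C → V → G → K → N → E → Base costs 95 (by enumerating all 360 distinct tours).
Excess = 99 − 95 = 4.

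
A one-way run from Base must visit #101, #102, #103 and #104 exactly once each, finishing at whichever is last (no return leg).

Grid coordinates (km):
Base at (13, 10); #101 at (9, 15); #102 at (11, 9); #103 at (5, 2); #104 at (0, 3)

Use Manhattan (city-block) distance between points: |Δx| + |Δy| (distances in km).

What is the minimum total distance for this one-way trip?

There are 4! = 24 possible orderings.
Base→#101→#102→#103→#104: 9+8+13+6 = 36
Base→#101→#102→#104→#103: 9+8+17+6 = 40
Base→#101→#103→#102→#104: 9+17+13+17 = 56
Base→#101→#103→#104→#102: 9+17+6+17 = 49
Base→#101→#104→#102→#103: 9+21+17+13 = 60
Base→#101→#104→#103→#102: 9+21+6+13 = 49
Base→#102→#101→#103→#104: 3+8+17+6 = 34
Base→#102→#101→#104→#103: 3+8+21+6 = 38
Base→#102→#103→#101→#104: 3+13+17+21 = 54
Base→#102→#103→#104→#101: 3+13+6+21 = 43
Base→#102→#104→#101→#103: 3+17+21+17 = 58
Base→#102→#104→#103→#101: 3+17+6+17 = 43
Base→#103→#101→#102→#104: 16+17+8+17 = 58
Base→#103→#101→#104→#102: 16+17+21+17 = 71
… (10 more)
The minimum is 34.
One shortest path: Base → #102 → #101 → #103 → #104.

34 km — the minimum one-way total.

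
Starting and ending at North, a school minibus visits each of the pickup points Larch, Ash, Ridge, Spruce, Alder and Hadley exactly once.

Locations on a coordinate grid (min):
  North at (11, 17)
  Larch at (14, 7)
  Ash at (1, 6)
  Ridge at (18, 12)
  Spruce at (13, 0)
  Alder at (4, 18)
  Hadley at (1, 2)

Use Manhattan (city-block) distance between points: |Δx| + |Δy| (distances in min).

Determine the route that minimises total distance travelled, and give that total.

North → Larch → Ash → Ridge → Spruce → Alder → Hadley → North: 13+14+23+17+27+19+25 = 138
North → Larch → Ash → Ridge → Spruce → Hadley → Alder → North: 13+14+23+17+14+19+8 = 108
North → Larch → Ash → Ridge → Alder → Spruce → Hadley → North: 13+14+23+20+27+14+25 = 136
North → Larch → Ash → Ridge → Alder → Hadley → Spruce → North: 13+14+23+20+19+14+19 = 122
North → Larch → Ash → Ridge → Hadley → Spruce → Alder → North: 13+14+23+27+14+27+8 = 126
North → Larch → Ash → Ridge → Hadley → Alder → Spruce → North: 13+14+23+27+19+27+19 = 142
North → Larch → Ash → Spruce → Ridge → Alder → Hadley → North: 13+14+18+17+20+19+25 = 126
North → Larch → Ash → Spruce → Ridge → Hadley → Alder → North: 13+14+18+17+27+19+8 = 116
… (352 more)
North → Ridge → Larch → Spruce → Hadley → Ash → Alder → North: 12+9+8+14+4+15+8 = 70  ← best
The minimum is 70.
One optimal route: North → Ridge → Larch → Spruce → Hadley → Ash → Alder → North (or its reverse).

Minimum total distance: 70 min.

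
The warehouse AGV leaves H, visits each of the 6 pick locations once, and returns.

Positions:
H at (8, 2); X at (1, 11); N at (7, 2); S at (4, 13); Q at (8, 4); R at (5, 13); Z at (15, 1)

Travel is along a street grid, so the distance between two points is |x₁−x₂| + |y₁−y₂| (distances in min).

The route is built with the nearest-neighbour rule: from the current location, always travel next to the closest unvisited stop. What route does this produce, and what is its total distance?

From H: distances to unvisited — N=1, Q=2, Z=8, R=14, S=15, X=16. Nearest is N (1).
From N: distances to unvisited — Q=3, Z=9, R=13, S=14, X=15. Nearest is Q (3).
From Q: distances to unvisited — Z=10, R=12, S=13, X=14. Nearest is Z (10).
From Z: distances to unvisited — R=22, S=23, X=24. Nearest is R (22).
From R: distances to unvisited — S=1, X=6. Nearest is S (1).
From S: distances to unvisited — X=5. Nearest is X (5).
Return X→H: 16.
Total = 1 + 3 + 10 + 22 + 1 + 5 + 16 = 58.

Total distance 58 min via the nearest-neighbour route H → N → Q → Z → R → S → X → H.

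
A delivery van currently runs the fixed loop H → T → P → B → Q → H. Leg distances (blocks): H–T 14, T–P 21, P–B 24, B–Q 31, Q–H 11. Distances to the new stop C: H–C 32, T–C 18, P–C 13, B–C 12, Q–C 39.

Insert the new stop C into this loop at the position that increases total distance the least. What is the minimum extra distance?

Insertion cost between consecutive stops i–j is d(i,C) + d(C,j) − d(i,j):
  between H and T: 32 + 18 − 14 = 36
  between T and P: 18 + 13 − 21 = 10
  between P and B: 13 + 12 − 24 = 1
  between B and Q: 12 + 39 − 31 = 20
  between Q and H: 39 + 32 − 11 = 60
Cheapest insertion is between P and B, adding 1.
New total = 101 + 1 = 102.

Adding 1 blocks by placing C on the P–B leg.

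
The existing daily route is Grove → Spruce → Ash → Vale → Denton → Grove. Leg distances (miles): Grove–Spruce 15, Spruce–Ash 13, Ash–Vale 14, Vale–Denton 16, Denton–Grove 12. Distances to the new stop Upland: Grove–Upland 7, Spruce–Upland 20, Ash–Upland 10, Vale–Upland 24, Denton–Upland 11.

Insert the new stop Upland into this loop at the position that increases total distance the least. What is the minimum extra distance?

Insertion cost between consecutive stops i–j is d(i,Upland) + d(Upland,j) − d(i,j):
  between Grove and Spruce: 7 + 20 − 15 = 12
  between Spruce and Ash: 20 + 10 − 13 = 17
  between Ash and Vale: 10 + 24 − 14 = 20
  between Vale and Denton: 24 + 11 − 16 = 19
  between Denton and Grove: 11 + 7 − 12 = 6
Cheapest insertion is between Denton and Grove, adding 6.
New total = 70 + 6 = 76.

Adding 6 miles by placing Upland on the Denton–Grove leg.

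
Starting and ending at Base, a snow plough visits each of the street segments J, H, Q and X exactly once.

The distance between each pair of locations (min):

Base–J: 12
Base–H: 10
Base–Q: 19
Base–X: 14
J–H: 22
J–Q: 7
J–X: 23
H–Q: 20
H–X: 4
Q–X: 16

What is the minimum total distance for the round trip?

49 min — the shortest possible round trip.

Base → J → H → Q → X → Base: 12+22+20+16+14 = 84
Base → J → H → X → Q → Base: 12+22+4+16+19 = 73
Base → J → Q → H → X → Base: 12+7+20+4+14 = 57
Base → J → Q → X → H → Base: 12+7+16+4+10 = 49
Base → J → X → H → Q → Base: 12+23+4+20+19 = 78
Base → J → X → Q → H → Base: 12+23+16+20+10 = 81
Base → H → J → Q → X → Base: 10+22+7+16+14 = 69
Base → H → J → X → Q → Base: 10+22+23+16+19 = 90
Base → H → Q → J → X → Base: 10+20+7+23+14 = 74
Base → H → X → J → Q → Base: 10+4+23+7+19 = 63
Base → Q → J → H → X → Base: 19+7+22+4+14 = 66
Base → Q → H → J → X → Base: 19+20+22+23+14 = 98
The minimum is 49.
One optimal route: Base → J → Q → X → H → Base (or its reverse).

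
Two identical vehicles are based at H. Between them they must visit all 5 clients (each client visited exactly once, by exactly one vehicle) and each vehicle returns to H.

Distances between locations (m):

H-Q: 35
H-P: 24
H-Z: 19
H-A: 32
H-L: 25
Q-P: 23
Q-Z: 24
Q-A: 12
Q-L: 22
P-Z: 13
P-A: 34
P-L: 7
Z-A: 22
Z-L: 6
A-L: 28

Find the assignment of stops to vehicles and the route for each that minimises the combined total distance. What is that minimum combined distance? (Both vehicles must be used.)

135 m — the smallest possible combined total.

There are 2^4 − 1 = 15 ways to divide the 5 stops into two non-empty groups. For each, the best each vehicle can do is its own shortest tour through its group:
  {Q} + {P, Z, A, L}: 70 + 91 = 161
  {P} + {Q, Z, A, L}: 48 + 91 = 139
  {Q, P} + {Z, A, L}: 82 + 85 = 167
  {Z} + {Q, P, A, L}: 38 + 97 = 135
  {Q, Z} + {P, A, L}: 78 + 91 = 169
  {P, Z} + {Q, A, L}: 56 + 91 = 147
  … (15 splits in total)
Best: vehicle 1 H → Z → H = 38; vehicle 2 H → P → L → Q → A → H = 97; combined 135.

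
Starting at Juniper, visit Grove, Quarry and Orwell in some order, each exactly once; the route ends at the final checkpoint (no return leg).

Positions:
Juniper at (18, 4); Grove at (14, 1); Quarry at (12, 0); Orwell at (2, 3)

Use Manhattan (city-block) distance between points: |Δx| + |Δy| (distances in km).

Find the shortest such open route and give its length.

Shortest open route: 23 km.

There are 3! = 6 possible orderings.
Juniper → Grove → Quarry → Orwell: 7+3+13 = 23
Juniper → Grove → Orwell → Quarry: 7+14+13 = 34
Juniper → Quarry → Grove → Orwell: 10+3+14 = 27
Juniper → Quarry → Orwell → Grove: 10+13+14 = 37
Juniper → Orwell → Grove → Quarry: 17+14+3 = 34
Juniper → Orwell → Quarry → Grove: 17+13+3 = 33
The minimum is 23.
One shortest path: Juniper → Grove → Quarry → Orwell.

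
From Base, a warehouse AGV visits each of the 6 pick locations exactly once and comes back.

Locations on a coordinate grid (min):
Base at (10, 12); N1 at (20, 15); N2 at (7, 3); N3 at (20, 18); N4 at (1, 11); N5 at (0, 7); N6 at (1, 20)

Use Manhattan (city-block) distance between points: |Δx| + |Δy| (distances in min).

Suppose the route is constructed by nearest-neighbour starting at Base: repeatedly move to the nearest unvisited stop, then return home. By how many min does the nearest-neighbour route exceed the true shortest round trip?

Base: N4=10, N2=12, N1=13, N5=15, N3=16, N6=17 ⇒ N4
N4: N5=5, N6=9, N2=14, N1=23, N3=26 ⇒ N5
N5: N2=11, N6=14, N1=28, N3=31 ⇒ N2
N2: N6=23, N1=25, N3=28 ⇒ N6
N6: N3=21, N1=24 ⇒ N3
N3: N1=3 ⇒ N1
NN route Base → N4 → N5 → N2 → N6 → N3 → N1 → Base costs 86.
Optimal: Base → N1 → N3 → N6 → N4 → N5 → N2 → Base costs 74 (by enumerating all 360 distinct tours).
Excess = 86 − 74 = 12.

12 min longer than the optimal tour.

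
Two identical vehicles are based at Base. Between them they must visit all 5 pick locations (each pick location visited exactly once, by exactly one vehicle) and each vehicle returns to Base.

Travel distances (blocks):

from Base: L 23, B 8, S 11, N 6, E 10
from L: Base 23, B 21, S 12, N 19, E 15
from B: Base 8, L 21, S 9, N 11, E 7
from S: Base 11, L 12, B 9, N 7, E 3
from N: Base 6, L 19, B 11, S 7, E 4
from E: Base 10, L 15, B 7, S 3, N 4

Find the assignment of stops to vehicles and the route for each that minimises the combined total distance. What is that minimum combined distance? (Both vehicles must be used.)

Minimum combined distance: 64 blocks.

There are 2^4 − 1 = 15 ways to divide the 5 stops into two non-empty groups. For each, the best each vehicle can do is its own shortest tour through its group:
  {L} + {B, S, N, E}: 46 + 30 = 76
  {B} + {L, S, N, E}: 16 + 48 = 64
  {L, B} + {S, N, E}: 52 + 24 = 76
  {S} + {L, B, N, E}: 22 + 54 = 76
  {L, S} + {B, N, E}: 46 + 25 = 71
  {B, S} + {L, N, E}: 28 + 48 = 76
  … (15 splits in total)
Best: vehicle 1 Base → B → Base = 16; vehicle 2 Base → L → S → E → N → Base = 48; combined 64.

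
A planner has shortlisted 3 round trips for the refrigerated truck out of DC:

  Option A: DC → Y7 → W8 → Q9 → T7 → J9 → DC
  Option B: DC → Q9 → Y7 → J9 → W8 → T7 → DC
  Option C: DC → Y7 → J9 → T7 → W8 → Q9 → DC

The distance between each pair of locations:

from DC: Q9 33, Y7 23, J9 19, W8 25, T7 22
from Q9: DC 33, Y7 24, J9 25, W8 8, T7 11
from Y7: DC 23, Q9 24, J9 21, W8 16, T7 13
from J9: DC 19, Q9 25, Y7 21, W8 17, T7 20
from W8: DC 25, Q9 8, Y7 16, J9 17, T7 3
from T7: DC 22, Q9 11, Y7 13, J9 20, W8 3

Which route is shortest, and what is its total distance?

Shortest is Option A, total 97.

Option A: 23 + 16 + 8 + 11 + 20 + 19 = 97
Option B: 33 + 24 + 21 + 17 + 3 + 22 = 120
Option C: 23 + 21 + 20 + 3 + 8 + 33 = 108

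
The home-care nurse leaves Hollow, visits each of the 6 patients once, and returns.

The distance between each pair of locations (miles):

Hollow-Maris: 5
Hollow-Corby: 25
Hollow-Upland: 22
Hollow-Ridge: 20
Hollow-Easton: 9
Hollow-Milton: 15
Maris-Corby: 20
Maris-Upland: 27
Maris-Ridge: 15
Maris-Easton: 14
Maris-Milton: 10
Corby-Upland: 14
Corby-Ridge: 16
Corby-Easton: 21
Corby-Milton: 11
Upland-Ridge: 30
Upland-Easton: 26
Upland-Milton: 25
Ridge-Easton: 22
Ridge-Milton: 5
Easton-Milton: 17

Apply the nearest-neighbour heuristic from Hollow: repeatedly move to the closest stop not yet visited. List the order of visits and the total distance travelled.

From Hollow: distances to unvisited — Maris=5, Easton=9, Milton=15, Ridge=20, Upland=22, Corby=25. Nearest is Maris (5).
From Maris: distances to unvisited — Milton=10, Easton=14, Ridge=15, Corby=20, Upland=27. Nearest is Milton (10).
From Milton: distances to unvisited — Ridge=5, Corby=11, Easton=17, Upland=25. Nearest is Ridge (5).
From Ridge: distances to unvisited — Corby=16, Easton=22, Upland=30. Nearest is Corby (16).
From Corby: distances to unvisited — Upland=14, Easton=21. Nearest is Upland (14).
From Upland: distances to unvisited — Easton=26. Nearest is Easton (26).
Return Easton→Hollow: 9.
Total = 5 + 10 + 5 + 16 + 14 + 26 + 9 = 85.

85 miles along Hollow → Maris → Milton → Ridge → Corby → Upland → Easton → Hollow.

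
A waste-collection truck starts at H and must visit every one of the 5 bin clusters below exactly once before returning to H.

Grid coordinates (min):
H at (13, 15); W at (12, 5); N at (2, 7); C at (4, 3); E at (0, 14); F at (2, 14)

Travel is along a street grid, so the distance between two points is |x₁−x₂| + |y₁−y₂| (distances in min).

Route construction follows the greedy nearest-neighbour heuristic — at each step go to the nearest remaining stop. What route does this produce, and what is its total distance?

From H: distances to unvisited — W=11, F=12, E=14, N=19, C=21. Nearest is W (11).
From W: distances to unvisited — C=10, N=12, F=19, E=21. Nearest is C (10).
From C: distances to unvisited — N=6, F=13, E=15. Nearest is N (6).
From N: distances to unvisited — F=7, E=9. Nearest is F (7).
From F: distances to unvisited — E=2. Nearest is E (2).
Return E→H: 14.
Total = 11 + 10 + 6 + 7 + 2 + 14 = 50.

Nearest-neighbour total = 50 min; route H → W → C → N → F → E → H.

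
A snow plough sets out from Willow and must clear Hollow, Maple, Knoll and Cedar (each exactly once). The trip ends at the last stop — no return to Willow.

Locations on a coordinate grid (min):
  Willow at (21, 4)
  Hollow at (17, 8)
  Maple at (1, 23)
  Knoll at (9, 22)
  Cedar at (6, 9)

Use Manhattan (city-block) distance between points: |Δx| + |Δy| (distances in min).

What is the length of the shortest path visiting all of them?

Shortest open route: 45 min.

There are 4! = 24 possible orderings.
Willow→Hollow→Maple→Knoll→Cedar: 8+31+9+16 = 64
Willow→Hollow→Maple→Cedar→Knoll: 8+31+19+16 = 74
Willow→Hollow→Knoll→Maple→Cedar: 8+22+9+19 = 58
Willow→Hollow→Knoll→Cedar→Maple: 8+22+16+19 = 65
Willow→Hollow→Cedar→Maple→Knoll: 8+12+19+9 = 48
Willow→Hollow→Cedar→Knoll→Maple: 8+12+16+9 = 45
Willow→Maple→Hollow→Knoll→Cedar: 39+31+22+16 = 108
Willow→Maple→Hollow→Cedar→Knoll: 39+31+12+16 = 98
Willow→Maple→Knoll→Hollow→Cedar: 39+9+22+12 = 82
Willow→Maple→Knoll→Cedar→Hollow: 39+9+16+12 = 76
Willow→Maple→Cedar→Hollow→Knoll: 39+19+12+22 = 92
Willow→Maple→Cedar→Knoll→Hollow: 39+19+16+22 = 96
Willow→Knoll→Hollow→Maple→Cedar: 30+22+31+19 = 102
Willow→Knoll→Hollow→Cedar→Maple: 30+22+12+19 = 83
… (10 more)
The minimum is 45.
One shortest path: Willow → Hollow → Cedar → Knoll → Maple.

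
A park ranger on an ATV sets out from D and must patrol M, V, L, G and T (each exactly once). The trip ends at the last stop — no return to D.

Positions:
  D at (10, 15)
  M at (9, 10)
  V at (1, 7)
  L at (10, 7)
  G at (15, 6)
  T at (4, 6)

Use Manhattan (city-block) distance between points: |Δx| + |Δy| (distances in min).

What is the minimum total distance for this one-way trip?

Shortest open route: 31 min.

There are 5! = 120 possible orderings.
D → M → V → L → G → T: 6+11+9+6+11 = 43
D → M → V → L → T → G: 6+11+9+7+11 = 44
D → M → V → G → L → T: 6+11+15+6+7 = 45
D → M → V → G → T → L: 6+11+15+11+7 = 50
D → M → V → T → L → G: 6+11+4+7+6 = 34
D → M → V → T → G → L: 6+11+4+11+6 = 38
D → M → L → V → G → T: 6+4+9+15+11 = 45
D → M → L → V → T → G: 6+4+9+4+11 = 34
D → M → L → G → V → T: 6+4+6+15+4 = 35
D → M → L → G → T → V: 6+4+6+11+4 = 31
D → M → L → T → V → G: 6+4+7+4+15 = 36
D → M → L → T → G → V: 6+4+7+11+15 = 43
D → M → G → V → L → T: 6+10+15+9+7 = 47
D → M → G → V → T → L: 6+10+15+4+7 = 42
… (106 more)
The minimum is 31.
One shortest path: D → M → L → G → T → V.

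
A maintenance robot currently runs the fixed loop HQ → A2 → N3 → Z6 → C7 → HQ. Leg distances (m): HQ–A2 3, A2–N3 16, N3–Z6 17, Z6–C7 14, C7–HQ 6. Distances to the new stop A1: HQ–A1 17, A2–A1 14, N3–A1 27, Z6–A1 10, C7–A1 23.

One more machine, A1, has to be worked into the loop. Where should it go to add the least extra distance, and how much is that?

Minimum extra distance: 19 m, inserting A1 between Z6 and C7.

Insertion cost between consecutive stops i–j is d(i,A1) + d(A1,j) − d(i,j):
  between HQ and A2: 17 + 14 − 3 = 28
  between A2 and N3: 14 + 27 − 16 = 25
  between N3 and Z6: 27 + 10 − 17 = 20
  between Z6 and C7: 10 + 23 − 14 = 19
  between C7 and HQ: 23 + 17 − 6 = 34
Cheapest insertion is between Z6 and C7, adding 19.
New total = 56 + 19 = 75.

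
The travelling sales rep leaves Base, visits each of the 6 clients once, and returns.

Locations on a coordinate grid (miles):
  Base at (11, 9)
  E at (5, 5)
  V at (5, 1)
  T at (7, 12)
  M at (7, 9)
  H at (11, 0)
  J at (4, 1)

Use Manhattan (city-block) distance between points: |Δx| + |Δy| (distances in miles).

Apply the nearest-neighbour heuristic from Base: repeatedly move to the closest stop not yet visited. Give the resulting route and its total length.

Base → [M:4 / T:7 / H:9 / E:10 / V:14 / J:15] → M (4)
M → [T:3 / E:6 / V:10 / J:11 / H:13] → T (3)
T → [E:9 / V:13 / J:14 / H:16] → E (9)
E → [V:4 / J:5 / H:11] → V (4)
V → [J:1 / H:7] → J (1)
J → [H:8] → H (8)
Return H→Base: 9.
Total = 4 + 3 + 9 + 4 + 1 + 8 + 9 = 38.

Total distance 38 miles via the nearest-neighbour route Base → M → T → E → V → J → H → Base.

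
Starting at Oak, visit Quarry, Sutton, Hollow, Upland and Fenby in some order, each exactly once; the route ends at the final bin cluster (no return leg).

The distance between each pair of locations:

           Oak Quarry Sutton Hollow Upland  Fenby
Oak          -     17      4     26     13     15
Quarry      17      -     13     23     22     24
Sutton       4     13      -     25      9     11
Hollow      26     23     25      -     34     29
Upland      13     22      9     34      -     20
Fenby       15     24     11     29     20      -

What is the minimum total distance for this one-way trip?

There are 5! = 120 possible orderings.
Oak - Quarry - Sutton - Hollow - Upland - Fenby: 17+13+25+34+20 = 109
Oak - Quarry - Sutton - Hollow - Fenby - Upland: 17+13+25+29+20 = 104
Oak - Quarry - Sutton - Upland - Hollow - Fenby: 17+13+9+34+29 = 102
Oak - Quarry - Sutton - Upland - Fenby - Hollow: 17+13+9+20+29 = 88
Oak - Quarry - Sutton - Fenby - Hollow - Upland: 17+13+11+29+34 = 104
Oak - Quarry - Sutton - Fenby - Upland - Hollow: 17+13+11+20+34 = 95
Oak - Quarry - Hollow - Sutton - Upland - Fenby: 17+23+25+9+20 = 94
Oak - Quarry - Hollow - Sutton - Fenby - Upland: 17+23+25+11+20 = 96
Oak - Quarry - Hollow - Upland - Sutton - Fenby: 17+23+34+9+11 = 94
Oak - Quarry - Hollow - Upland - Fenby - Sutton: 17+23+34+20+11 = 105
Oak - Quarry - Hollow - Fenby - Sutton - Upland: 17+23+29+11+9 = 89
Oak - Quarry - Hollow - Fenby - Upland - Sutton: 17+23+29+20+9 = 98
Oak - Quarry - Upland - Sutton - Hollow - Fenby: 17+22+9+25+29 = 102
Oak - Quarry - Upland - Sutton - Fenby - Hollow: 17+22+9+11+29 = 88
… (106 more)
Oak - Sutton - Upland - Fenby - Quarry - Hollow: 4+9+20+24+23 = 80  ← best
The minimum is 80.
One shortest path: Oak → Sutton → Upland → Fenby → Quarry → Hollow.

80 — the minimum one-way total.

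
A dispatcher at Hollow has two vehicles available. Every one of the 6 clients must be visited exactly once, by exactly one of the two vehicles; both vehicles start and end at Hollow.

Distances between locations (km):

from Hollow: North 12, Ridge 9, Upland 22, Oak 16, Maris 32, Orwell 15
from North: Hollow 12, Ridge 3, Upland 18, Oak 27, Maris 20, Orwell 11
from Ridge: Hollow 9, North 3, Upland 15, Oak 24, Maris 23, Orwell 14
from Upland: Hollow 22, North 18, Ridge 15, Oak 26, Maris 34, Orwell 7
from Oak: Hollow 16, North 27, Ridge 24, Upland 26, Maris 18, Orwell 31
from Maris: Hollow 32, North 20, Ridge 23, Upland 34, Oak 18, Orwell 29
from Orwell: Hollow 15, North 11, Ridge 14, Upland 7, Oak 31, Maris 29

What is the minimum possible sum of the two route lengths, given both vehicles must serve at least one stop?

Minimum combined distance: 110 km.

Try each way of splitting the stops between the two vehicles (each non-empty) and, for each split, find the best tour for each vehicle:
  {North} + {Ridge, Upland, Oak, Maris, Orwell}: 24 + 94 = 118
  {Ridge} + {North, Upland, Oak, Maris, Orwell}: 18 + 94 = 112
  {North, Ridge} + {Upland, Oak, Maris, Orwell}: 24 + 90 = 114
  {Upland} + {North, Ridge, Oak, Maris, Orwell}: 44 + 86 = 130
  {North, Upland} + {Ridge, Oak, Maris, Orwell}: 52 + 86 = 138
  {Ridge, Upland} + {North, Oak, Maris, Orwell}: 46 + 80 = 126
  … (31 splits in total)
  {North, Ridge, Oak, Maris} + {Upland, Orwell}: 66 + 44 = 110  ← best
Best: vehicle 1 Hollow → Ridge → North → Maris → Oak → Hollow = 66; vehicle 2 Hollow → Upland → Orwell → Hollow = 44; combined 110.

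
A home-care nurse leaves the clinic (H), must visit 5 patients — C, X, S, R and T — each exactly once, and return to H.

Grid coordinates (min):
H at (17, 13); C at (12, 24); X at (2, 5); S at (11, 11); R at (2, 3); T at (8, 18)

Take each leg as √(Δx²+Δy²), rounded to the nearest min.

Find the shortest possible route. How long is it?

With 5 stops there are 5!/2 = 60 distinct round trips (a route and its reverse cost the same).
H→C→X→S→R→T→H: 12+21+11+12+16+10 = 82
H→C→X→S→T→R→H: 12+21+11+8+16+18 = 86
H→C→X→R→S→T→H: 12+21+2+12+8+10 = 65
H→C→X→R→T→S→H: 12+21+2+16+8+6 = 65
H→C→X→T→S→R→H: 12+21+14+8+12+18 = 85
H→C→X→T→R→S→H: 12+21+14+16+12+6 = 81
H→C→S→X→R→T→H: 12+13+11+2+16+10 = 64
H→C→S→X→T→R→H: 12+13+11+14+16+18 = 84
H→C→S→R→X→T→H: 12+13+12+2+14+10 = 63
H→C→S→R→T→X→H: 12+13+12+16+14+17 = 84
H→C→S→T→X→R→H: 12+13+8+14+2+18 = 67
H→C→S→T→R→X→H: 12+13+8+16+2+17 = 68
H→C→R→X→S→T→H: 12+23+2+11+8+10 = 66
H→C→R→X→T→S→H: 12+23+2+14+8+6 = 65
… (46 more)
H→C→T→X→R→S→H: 12+7+14+2+12+6 = 53  ← best
The minimum is 53.
One optimal route: H → C → T → X → R → S → H (or its reverse).

Minimum total distance: 53 min.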